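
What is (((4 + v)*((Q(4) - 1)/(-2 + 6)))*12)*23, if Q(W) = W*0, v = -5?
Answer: 69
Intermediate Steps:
Q(W) = 0
(((4 + v)*((Q(4) - 1)/(-2 + 6)))*12)*23 = (((4 - 5)*((0 - 1)/(-2 + 6)))*12)*23 = (-(-1)/4*12)*23 = (-1*(-¼)*12)*23 = ((¼)*12)*23 = 3*23 = 69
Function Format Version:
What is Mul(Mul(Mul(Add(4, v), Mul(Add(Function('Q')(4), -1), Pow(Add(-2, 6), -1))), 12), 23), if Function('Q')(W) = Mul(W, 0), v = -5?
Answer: 69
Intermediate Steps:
Function('Q')(W) = 0
Mul(Mul(Mul(Add(4, v), Mul(Add(Function('Q')(4), -1), Pow(Add(-2, 6), -1))), 12), 23) = Mul(Mul(Mul(Add(4, -5), Mul(Add(0, -1), Pow(Add(-2, 6), -1))), 12), 23) = Mul(Mul(Mul(-1, Mul(-1, Pow(4, -1))), 12), 23) = Mul(Mul(Mul(-1, Mul(-1, Rational(1, 4))), 12), 23) = Mul(Mul(Mul(-1, Rational(-1, 4)), 12), 23) = Mul(Mul(Rational(1, 4), 12), 23) = Mul(3, 23) = 69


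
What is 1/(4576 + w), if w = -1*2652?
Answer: 1/1924 ≈ 0.00051975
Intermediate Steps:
w = -2652
1/(4576 + w) = 1/(4576 - 2652) = 1/1924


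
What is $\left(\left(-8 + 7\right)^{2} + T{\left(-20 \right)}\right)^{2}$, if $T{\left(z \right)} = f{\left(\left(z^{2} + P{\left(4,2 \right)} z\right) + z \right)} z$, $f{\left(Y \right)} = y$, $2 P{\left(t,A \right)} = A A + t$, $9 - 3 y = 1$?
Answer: $\frac{24649}{9} \approx 2738.8$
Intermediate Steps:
$y = \frac{8}{3}$ ($y = 3 - \frac{1}{3} = \frac{8}{3} \approx 2.6667$)
$P{\left(t,A \right)} = \frac{t}{2} + \frac{A^{2}}{2}$ ($P{\left(t,A \right)} = \frac{A A + t}{2} = \frac{A^{2} + t}{2} = \frac{t + A^{2}}{2} = \frac{t}{2} + \frac{A^{2}}{2}$)
$f{\left(Y \right)} = \frac{8}{3}$
$T{\left(z \right)} = \frac{8 z}{3}$
$\left(\left(-8 + 7\right)^{2} + T{\left(-20 \right)}\right)^{2} = \left(\left(-8 + 7\right)^{2} + \frac{8}{3} \left(-20\right)\right)^{2} = \left(\left(-1\right)^{2} - \frac{160}{3}\right)^{2} = \left(1 - \frac{160}{3}\right)^{2} = \left(- \frac{157}{3}\right)^{2} = \frac{24649}{9}$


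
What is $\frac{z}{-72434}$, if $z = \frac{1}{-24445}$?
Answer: $\frac{1}{1770649130} \approx 5.6476 \cdot 10^{-10}$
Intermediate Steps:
$z = - \frac{1}{24445} \approx -4.0908 \cdot 10^{-5}$
$\frac{z}{-72434} = - \frac{1}{24445 \left(-72434\right)} = \left(- \frac{1}{24445}\right) \left(- \frac{1}{72434}\right) = \frac{1}{1770649130}$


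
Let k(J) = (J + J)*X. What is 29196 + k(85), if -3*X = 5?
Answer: 86738/3 ≈ 28913.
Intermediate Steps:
X = -5/3 (X = -⅓*5 = -5/3 ≈ -1.6667)
k(J) = -10*J/3 (k(J) = (J + J)*(-5/3) = (2*J)*(-5/3) = -10*J/3)
29196 + k(85) = 29196 - 10/3*85 = 29196 - 850/3 = 86738/3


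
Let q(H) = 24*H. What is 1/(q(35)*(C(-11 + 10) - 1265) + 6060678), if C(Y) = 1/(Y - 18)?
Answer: 19/94962642 ≈ 2.0008e-7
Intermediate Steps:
C(Y) = 1/(-18 + Y)
1/(q(35)*(C(-11 + 10) - 1265) + 6060678) = 1/((24*35)*(1/(-18 + (-11 + 10)) - 1265) + 6060678) = 1/(840*(1/(-18 - 1) - 1265) + 6060678) = 1/(840*(1/(-19) - 1265) + 6060678) = 1/(840*(-1/19 - 1265) + 6060678) = 1/(840*(-24036/19) + 6060678) = 1/(-20190240/19 + 6060678) = 1/(94962642/19) = 19/94962642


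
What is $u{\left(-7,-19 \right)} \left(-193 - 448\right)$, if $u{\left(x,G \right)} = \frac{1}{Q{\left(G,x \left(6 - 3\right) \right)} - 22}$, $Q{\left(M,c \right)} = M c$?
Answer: $- \frac{641}{377} \approx -1.7003$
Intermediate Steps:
$u{\left(x,G \right)} = \frac{1}{-22 + 3 G x}$ ($u{\left(x,G \right)} = \frac{1}{G x \left(6 - 3\right) - 22} = \frac{1}{G x 3 - 22} = \frac{1}{G 3 x - 22} = \frac{1}{3 G x - 22} = \frac{1}{-22 + 3 G x}$)
$u{\left(-7,-19 \right)} \left(-193 - 448\right) = \frac{-193 - 448}{-22 + 3 \left(-19\right) \left(-7\right)} = \frac{1}{-22 + 399} \left(-641\right) = \frac{1}{377} \left(-641\right) = - \frac{641}{377}$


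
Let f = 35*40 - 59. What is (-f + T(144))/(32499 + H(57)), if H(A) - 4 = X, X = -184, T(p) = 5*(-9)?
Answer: -22/513 ≈ -0.042885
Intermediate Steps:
T(p) = -45
f = 1341 (f = 1400 - 59 = 1341)
H(A) = -180 (H(A) = 4 - 184 = -180)
(-f + T(144))/(32499 + H(57)) = (-1*1341 - 45)/(32499 - 180) = (-1341 - 45)/32319 = -1386*1/32319 = -22/513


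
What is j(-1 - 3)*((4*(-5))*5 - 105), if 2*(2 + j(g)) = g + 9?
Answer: -205/2 ≈ -102.50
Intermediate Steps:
j(g) = 5/2 + g/2 (j(g) = -2 + (g + 9)/2 = -2 + (9 + g)/2 = -2 + (9/2 + g/2) = 5/2 + g/2)
j(-1 - 3)*((4*(-5))*5 - 105) = (5/2 + (-1 - 3)/2)*((4*(-5))*5 - 105) = (5/2 + (½)*(-4))*(-20*5 - 105) = (5/2 - 2)*(-100 - 105) = (½)*(-205) = -205/2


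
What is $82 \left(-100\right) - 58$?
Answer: $-8258$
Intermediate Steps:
$82 \left(-100\right) - 58 = -8200 - 58 = -8258$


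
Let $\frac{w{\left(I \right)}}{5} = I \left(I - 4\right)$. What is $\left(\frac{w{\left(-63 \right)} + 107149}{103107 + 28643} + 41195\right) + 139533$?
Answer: $\frac{11905521127}{65875} \approx 1.8073 \cdot 10^{5}$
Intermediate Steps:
$w{\left(I \right)} = 5 I \left(-4 + I\right)$ ($w{\left(I \right)} = 5 I \left(I - 4\right) = 5 I \left(-4 + I\right)$)
$\left(\frac{w{\left(-63 \right)} + 107149}{103107 + 28643} + 41195\right) + 139533 = \left(\frac{5 \left(-63\right) \left(-4 - 63\right) + 107149}{103107 + 28643} + 41195\right) + 139533 = \left(\frac{5 \left(-63\right) \left(-67\right) + 107149}{131750} + 41195\right) + 139533 = \left(\left(21105 + 107149\right) \frac{1}{131750} + 41195\right) + 139533 = \left(128254 \cdot \frac{1}{131750} + 41195\right) + 139533 = \left(\frac{64127}{65875} + 41195\right) + 139533 = \frac{2713784752}{65875} + 139533 = \frac{11905521127}{65875}$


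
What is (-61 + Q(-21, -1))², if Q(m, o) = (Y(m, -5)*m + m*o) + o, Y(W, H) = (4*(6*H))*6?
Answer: 227376241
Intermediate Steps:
Y(W, H) = 144*H (Y(W, H) = (24*H)*6 = 144*H)
Q(m, o) = o - 720*m + m*o (Q(m, o) = ((144*(-5))*m + m*o) + o = (-720*m + m*o) + o = o - 720*m + m*o)
(-61 + Q(-21, -1))² = (-61 + (-1 - 720*(-21) - 21*(-1)))² = (-61 + (-1 + 15120 + 21))² = (-61 + 15140)² = 15079² = 227376241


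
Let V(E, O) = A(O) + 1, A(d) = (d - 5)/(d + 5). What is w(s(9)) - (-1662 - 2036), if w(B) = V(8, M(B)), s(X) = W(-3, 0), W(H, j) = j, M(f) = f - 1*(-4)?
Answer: 33290/9 ≈ 3698.9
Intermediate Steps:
M(f) = 4 + f (M(f) = f + 4 = 4 + f)
A(d) = (-5 + d)/(5 + d)
s(X) = 0
V(E, O) = 1 + (-5 + O)/(5 + O) (V(E, O) = (-5 + O)/(5 + O) + 1 = 1 + (-5 + O)/(5 + O))
w(B) = 2*(4 + B)/(9 + B) (w(B) = 2*(4 + B)/(5 + (4 + B)) = 2*(4 + B)/(9 + B))
w(s(9)) - (-1662 - 2036) = 2*(4 + 0)/(9 + 0) - (-1662 - 2036) = 2*4/9 - 1*(-3698) = 2*(⅑)*4 + 3698 = 8/9 + 3698 = 33290/9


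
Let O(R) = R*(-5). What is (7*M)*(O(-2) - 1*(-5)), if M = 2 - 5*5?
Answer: -2415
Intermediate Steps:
O(R) = -5*R
M = -23 (M = 2 - 25 = -23)
(7*M)*(O(-2) - 1*(-5)) = (7*(-23))*(-5*(-2) - 1*(-5)) = -161*(10 + 5) = -161*15 = -2415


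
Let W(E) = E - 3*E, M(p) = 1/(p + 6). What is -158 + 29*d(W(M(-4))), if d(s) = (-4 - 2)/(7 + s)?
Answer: -187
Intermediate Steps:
M(p) = 1/(6 + p)
W(E) = -2*E
d(s) = -6/(7 + s)
-158 + 29*d(W(M(-4))) = -158 + 29*(-6/(7 - 2/(6 - 4))) = -158 + 29*(-6/(7 - 2/2)) = -158 + 29*(-6/(7 - 2*1/2)) = -158 + 29*(-6/(7 - 1)) = -158 + 29*(-6/6) = -158 + 29*(-6*1/6) = -158 + 29*(-1) = -158 - 29 = -187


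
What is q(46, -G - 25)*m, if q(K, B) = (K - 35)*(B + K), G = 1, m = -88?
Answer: -19360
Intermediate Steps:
q(K, B) = (-35 + K)*(B + K)
q(46, -G - 25)*m = (46² - 35*(-1*1 - 25) - 35*46 + (-1*1 - 25)*46)*(-88) = (2116 - 35*(-1 - 25) - 1610 + (-1 - 25)*46)*(-88) = (2116 - 35*(-26) - 1610 - 26*46)*(-88) = (2116 + 910 - 1610 - 1196)*(-88) = 220*(-88) = -19360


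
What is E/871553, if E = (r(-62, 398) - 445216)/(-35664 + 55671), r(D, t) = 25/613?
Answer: -90972461/3562993204641 ≈ -2.5533e-5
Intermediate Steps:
r(D, t) = 25/613 (r(D, t) = 25*(1/613) = 25/613)
E = -90972461/4088097 (E = (25/613 - 445216)/(-35664 + 55671) = -272917383/613/20007 = -272917383/613*1/20007 = -90972461/4088097 ≈ -22.253)
E/871553 = -90972461/4088097/871553 = -90972461/4088097*1/871553 = -90972461/3562993204641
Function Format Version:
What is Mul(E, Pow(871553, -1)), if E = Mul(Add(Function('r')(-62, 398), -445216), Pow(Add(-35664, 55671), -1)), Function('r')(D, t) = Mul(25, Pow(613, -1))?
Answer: Rational(-90972461, 3562993204641) ≈ -2.5533e-5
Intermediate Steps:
Function('r')(D, t) = Rational(25, 613) (Function('r')(D, t) = Mul(25, Rational(1, 613)) = Rational(25, 613))
E = Rational(-90972461, 4088097) (E = Mul(Add(Rational(25, 613), -445216), Pow(Add(-35664, 55671), -1)) = Mul(Rational(-272917383, 613), Pow(20007, -1)) = Mul(Rational(-272917383, 613), Rational(1, 20007)) = Rational(-90972461, 4088097) ≈ -22.253)
Mul(E, Pow(871553, -1)) = Mul(Rational(-90972461, 4088097), Pow(871553, -1)) = Mul(Rational(-90972461, 4088097), Rational(1, 871553)) = Rational(-90972461, 3562993204641)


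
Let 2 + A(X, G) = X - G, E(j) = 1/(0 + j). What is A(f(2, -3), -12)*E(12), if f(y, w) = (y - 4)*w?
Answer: 4/3 ≈ 1.3333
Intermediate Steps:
f(y, w) = w*(-4 + y) (f(y, w) = (-4 + y)*w = w*(-4 + y))
E(j) = 1/j
A(X, G) = -2 + X - G (A(X, G) = -2 + (X - G) = -2 + X - G)
A(f(2, -3), -12)*E(12) = (-2 - 3*(-4 + 2) - 1*(-12))/12 = (-2 - 3*(-2) + 12)*(1/12) = (-2 + 6 + 12)*(1/12) = 16*(1/12) = 4/3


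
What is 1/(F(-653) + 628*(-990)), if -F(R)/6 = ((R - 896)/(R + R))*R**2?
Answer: -1/3656211 ≈ -2.7351e-7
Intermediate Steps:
F(R) = -3*R*(-896 + R) (F(R) = -6*(R - 896)/(R + R)*R**2 = -6*(-896 + R)/((2*R))*R**2 = -6*(-896 + R)*(1/(2*R))*R**2 = -6*(-896 + R)/(2*R)*R**2 = -3*R*(-896 + R))
1/(F(-653) + 628*(-990)) = 1/(3*(-653)*(896 - 1*(-653)) + 628*(-990)) = 1/(3*(-653)*(896 + 653) - 621720) = 1/(3*(-653)*1549 - 621720) = 1/(-3034491 - 621720) = 1/(-3656211) = -1/3656211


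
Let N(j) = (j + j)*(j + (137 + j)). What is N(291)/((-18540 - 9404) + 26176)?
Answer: -209229/884 ≈ -236.68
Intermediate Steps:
N(j) = 2*j*(137 + 2*j) (N(j) = (2*j)*(137 + 2*j) = 2*j*(137 + 2*j))
N(291)/((-18540 - 9404) + 26176) = (2*291*(137 + 2*291))/((-18540 - 9404) + 26176) = (2*291*(137 + 582))/(-27944 + 26176) = (2*291*719)/(-1768) = 418458*(-1/1768) = -209229/884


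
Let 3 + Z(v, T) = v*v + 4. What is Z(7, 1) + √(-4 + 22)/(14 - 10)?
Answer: 50 + 3*√2/4 ≈ 51.061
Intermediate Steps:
Z(v, T) = 1 + v² (Z(v, T) = -3 + (v*v + 4) = -3 + (v² + 4) = -3 + (4 + v²) = 1 + v²)
Z(7, 1) + √(-4 + 22)/(14 - 10) = (1 + 7²) + √(-4 + 22)/(14 - 10) = (1 + 49) + √18/4 = 50 + (3*√2)/4 = 50 + 3*√2/4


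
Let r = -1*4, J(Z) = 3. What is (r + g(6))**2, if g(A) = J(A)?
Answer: 1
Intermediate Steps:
g(A) = 3
r = -4
(r + g(6))**2 = (-4 + 3)**2 = (-1)**2 = 1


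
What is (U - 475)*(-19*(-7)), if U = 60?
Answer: -55195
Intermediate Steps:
(U - 475)*(-19*(-7)) = (60 - 475)*(-19*(-7)) = -415*133 = -55195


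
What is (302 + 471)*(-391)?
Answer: -302243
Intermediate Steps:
(302 + 471)*(-391) = 773*(-391) = -302243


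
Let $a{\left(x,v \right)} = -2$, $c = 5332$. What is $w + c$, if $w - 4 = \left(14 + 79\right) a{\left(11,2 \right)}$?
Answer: $5150$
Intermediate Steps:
$w = -182$ ($w = 4 + \left(14 + 79\right) \left(-2\right) = 4 + 93 \left(-2\right) = 4 - 186 = -182$)
$w + c = -182 + 5332 = 5150$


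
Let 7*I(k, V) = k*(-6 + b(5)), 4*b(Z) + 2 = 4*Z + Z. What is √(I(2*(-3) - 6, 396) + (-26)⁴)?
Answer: √22391845/7 ≈ 676.00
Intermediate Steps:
b(Z) = -½ + 5*Z/4 (b(Z) = -½ + (4*Z + Z)/4 = -½ + (5*Z)/4 = -½ + 5*Z/4)
I(k, V) = -k/28 (I(k, V) = (k*(-6 + (-½ + (5/4)*5)))/7 = (k*(-6 + (-½ + 25/4)))/7 = (k*(-6 + 23/4))/7 = (k*(-¼))/7 = (-k/4)/7 = -k/28)
√(I(2*(-3) - 6, 396) + (-26)⁴) = √(-(2*(-3) - 6)/28 + (-26)⁴) = √(-(-6 - 6)/28 + 456976) = √(-1/28*(-12) + 456976) = √(3/7 + 456976) = √(3198835/7) = √22391845/7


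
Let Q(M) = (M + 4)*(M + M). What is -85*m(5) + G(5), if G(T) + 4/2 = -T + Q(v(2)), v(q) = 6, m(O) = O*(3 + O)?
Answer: -3287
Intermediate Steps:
Q(M) = 2*M*(4 + M) (Q(M) = (4 + M)*(2*M) = 2*M*(4 + M))
G(T) = 118 - T (G(T) = -2 + (-T + 2*6*(4 + 6)) = -2 + (-T + 2*6*10) = -2 + (-T + 120) = -2 + (120 - T) = 118 - T)
-85*m(5) + G(5) = -425*(3 + 5) + (118 - 1*5) = -425*8 + (118 - 5) = -85*40 + 113 = -3400 + 113 = -3287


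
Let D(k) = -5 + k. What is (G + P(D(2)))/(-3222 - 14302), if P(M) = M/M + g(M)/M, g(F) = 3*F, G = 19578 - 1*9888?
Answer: -4847/8762 ≈ -0.55318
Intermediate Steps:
G = 9690 (G = 19578 - 9888 = 9690)
P(M) = 4 (P(M) = M/M + (3*M)/M = 1 + 3 = 4)
(G + P(D(2)))/(-3222 - 14302) = (9690 + 4)/(-3222 - 14302) = 9694/(-17524) = 9694*(-1/17524) = -4847/8762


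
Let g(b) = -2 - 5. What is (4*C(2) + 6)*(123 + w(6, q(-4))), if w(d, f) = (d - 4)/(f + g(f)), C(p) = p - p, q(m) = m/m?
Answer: 736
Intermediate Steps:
g(b) = -7
q(m) = 1
C(p) = 0
w(d, f) = (-4 + d)/(-7 + f) (w(d, f) = (d - 4)/(f - 7) = (-4 + d)/(-7 + f))
(4*C(2) + 6)*(123 + w(6, q(-4))) = (4*0 + 6)*(123 + (-4 + 6)/(-7 + 1)) = (0 + 6)*(123 + 2/(-6)) = 6*(123 - ⅙*2) = 6*(123 - ⅓) = 6*(368/3) = 736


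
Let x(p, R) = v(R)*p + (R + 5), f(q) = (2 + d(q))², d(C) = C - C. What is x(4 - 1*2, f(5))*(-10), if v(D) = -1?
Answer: -70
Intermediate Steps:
d(C) = 0
f(q) = 4 (f(q) = (2 + 0)² = 2² = 4)
x(p, R) = 5 + R - p (x(p, R) = -p + (R + 5) = -p + (5 + R) = 5 + R - p)
x(4 - 1*2, f(5))*(-10) = (5 + 4 - (4 - 1*2))*(-10) = (5 + 4 - (4 - 2))*(-10) = (5 + 4 - 1*2)*(-10) = (5 + 4 - 2)*(-10) = 7*(-10) = -70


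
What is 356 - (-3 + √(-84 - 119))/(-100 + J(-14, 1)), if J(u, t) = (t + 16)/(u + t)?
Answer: 156271/439 + 13*I*√203/1317 ≈ 355.97 + 0.14064*I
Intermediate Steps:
J(u, t) = (16 + t)/(t + u)
356 - (-3 + √(-84 - 119))/(-100 + J(-14, 1)) = 356 - (-3 + √(-84 - 119))/(-100 + (16 + 1)/(1 - 14)) = 356 - (-3 + √(-203))/(-100 + 17/(-13)) = 356 - (-3 + I*√203)/(-100 - 1/13*17) = 356 - (-3 + I*√203)/(-100 - 17/13) = 356 - (-3 + I*√203)/(-1317/13) = 356 - (-3 + I*√203)*(-13)/1317 = 356 - (13/439 - 13*I*√203/1317) = 356 + (-13/439 + 13*I*√203/1317) = 156271/439 + 13*I*√203/1317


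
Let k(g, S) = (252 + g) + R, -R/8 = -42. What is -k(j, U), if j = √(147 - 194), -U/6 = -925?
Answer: -588 - I*√47 ≈ -588.0 - 6.8557*I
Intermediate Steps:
R = 336 (R = -8*(-42) = 336)
U = 5550 (U = -6*(-925) = 5550)
j = I*√47 (j = √(-47) = I*√47 ≈ 6.8557*I)
k(g, S) = 588 + g (k(g, S) = (252 + g) + 336 = 588 + g)
-k(j, U) = -(588 + I*√47) = -588 - I*√47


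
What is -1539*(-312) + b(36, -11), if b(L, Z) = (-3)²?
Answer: 480177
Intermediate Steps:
b(L, Z) = 9
-1539*(-312) + b(36, -11) = -1539*(-312) + 9 = 480168 + 9 = 480177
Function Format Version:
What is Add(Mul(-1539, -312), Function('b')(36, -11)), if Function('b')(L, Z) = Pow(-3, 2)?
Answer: 480177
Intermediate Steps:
Function('b')(L, Z) = 9
Add(Mul(-1539, -312), Function('b')(36, -11)) = Add(Mul(-1539, -312), 9) = Add(480168, 9) = 480177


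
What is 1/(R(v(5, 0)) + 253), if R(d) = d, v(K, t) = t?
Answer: 1/253 ≈ 0.0039526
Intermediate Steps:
1/(R(v(5, 0)) + 253) = 1/(0 + 253) = 1/253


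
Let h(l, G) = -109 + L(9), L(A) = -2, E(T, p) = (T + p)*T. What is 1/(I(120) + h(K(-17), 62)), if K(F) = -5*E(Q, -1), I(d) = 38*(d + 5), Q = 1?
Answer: 1/4639 ≈ 0.00021556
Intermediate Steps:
E(T, p) = T*(T + p)
I(d) = 190 + 38*d (I(d) = 38*(5 + d) = 190 + 38*d)
K(F) = 0 (K(F) = -5*(1 - 1) = -5*0 = 0)
h(l, G) = -111 (h(l, G) = -109 - 2 = -111)
1/(I(120) + h(K(-17), 62)) = 1/((190 + 38*120) - 111) = 1/((190 + 4560) - 111) = 1/(4750 - 111) = 1/4639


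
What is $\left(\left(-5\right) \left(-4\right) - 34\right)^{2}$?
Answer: $196$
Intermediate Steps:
$\left(\left(-5\right) \left(-4\right) - 34\right)^{2} = \left(20 - 34\right)^{2} = \left(-14\right)^{2} = 196$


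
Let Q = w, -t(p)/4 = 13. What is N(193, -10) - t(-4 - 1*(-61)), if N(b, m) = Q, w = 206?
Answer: 258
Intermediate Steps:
t(p) = -52 (t(p) = -4*13 = -52)
Q = 206
N(b, m) = 206
N(193, -10) - t(-4 - 1*(-61)) = 206 - 1*(-52) = 206 + 52 = 258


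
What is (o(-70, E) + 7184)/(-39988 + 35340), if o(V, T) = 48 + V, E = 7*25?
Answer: -3581/2324 ≈ -1.5409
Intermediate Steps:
E = 175
(o(-70, E) + 7184)/(-39988 + 35340) = ((48 - 70) + 7184)/(-39988 + 35340) = (-22 + 7184)/(-4648) = 7162*(-1/4648) = -3581/2324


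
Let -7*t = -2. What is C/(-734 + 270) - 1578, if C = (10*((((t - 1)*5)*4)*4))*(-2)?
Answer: -320834/203 ≈ -1580.5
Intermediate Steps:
t = 2/7 (t = -⅐*(-2) = 2/7 ≈ 0.28571)
C = 8000/7 (C = (10*((((2/7 - 1)*5)*4)*4))*(-2) = (10*((-5/7*5*4)*4))*(-2) = (10*(-25/7*4*4))*(-2) = (10*(-100/7*4))*(-2) = (10*(-400/7))*(-2) = -4000/7*(-2) = 8000/7 ≈ 1142.9)
C/(-734 + 270) - 1578 = (8000/7)/(-734 + 270) - 1578 = (8000/7)/(-464) - 1578 = -1/464*8000/7 - 1578 = -500/203 - 1578 = -320834/203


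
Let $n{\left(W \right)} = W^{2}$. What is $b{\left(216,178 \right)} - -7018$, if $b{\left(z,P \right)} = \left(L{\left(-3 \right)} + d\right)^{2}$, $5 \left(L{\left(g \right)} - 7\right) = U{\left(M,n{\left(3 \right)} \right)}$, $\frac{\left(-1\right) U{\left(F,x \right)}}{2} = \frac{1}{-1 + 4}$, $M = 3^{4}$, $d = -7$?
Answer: $\frac{1579054}{225} \approx 7018.0$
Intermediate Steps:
$M = 81$
$U{\left(F,x \right)} = - \frac{2}{3}$ ($U{\left(F,x \right)} = - \frac{2}{-1 + 4} = - \frac{2}{3}$)
$L{\left(g \right)} = \frac{103}{15}$ ($L{\left(g \right)} = 7 + \frac{1}{5} \left(- \frac{2}{3}\right) = 7 - \frac{2}{15} = \frac{103}{15}$)
$b{\left(z,P \right)} = \frac{4}{225}$ ($b{\left(z,P \right)} = \left(\frac{103}{15} - 7\right)^{2} = \left(- \frac{2}{15}\right)^{2} = \frac{4}{225}$)
$b{\left(216,178 \right)} - -7018 = \frac{4}{225} - -7018 = \frac{4}{225} + 7018 = \frac{1579054}{225}$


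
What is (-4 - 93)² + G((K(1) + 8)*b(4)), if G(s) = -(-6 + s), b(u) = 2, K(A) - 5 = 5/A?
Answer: 9379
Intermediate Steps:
K(A) = 5 + 5/A
G(s) = 6 - s
(-4 - 93)² + G((K(1) + 8)*b(4)) = (-4 - 93)² + (6 - ((5 + 5/1) + 8)*2) = (-97)² + (6 - ((5 + 5*1) + 8)*2) = 9409 + (6 - ((5 + 5) + 8)*2) = 9409 + (6 - (10 + 8)*2) = 9409 + (6 - 18*2) = 9409 + (6 - 1*36) = 9409 + (6 - 36) = 9409 - 30 = 9379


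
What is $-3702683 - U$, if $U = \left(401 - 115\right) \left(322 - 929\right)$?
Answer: $-3529081$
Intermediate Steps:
$U = -173602$ ($U = 286 \left(-607\right) = -173602$)
$-3702683 - U = -3702683 - -173602 = -3702683 + 173602 = -3529081$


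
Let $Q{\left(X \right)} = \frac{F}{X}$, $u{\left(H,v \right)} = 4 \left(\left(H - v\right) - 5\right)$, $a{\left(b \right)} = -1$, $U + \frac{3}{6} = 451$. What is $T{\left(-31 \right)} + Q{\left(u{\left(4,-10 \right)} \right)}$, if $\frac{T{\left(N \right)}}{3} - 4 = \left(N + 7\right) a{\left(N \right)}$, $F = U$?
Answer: $\frac{6949}{72} \approx 96.514$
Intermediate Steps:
$U = \frac{901}{2}$ ($U = - \frac{1}{2} + 451 = \frac{901}{2} \approx 450.5$)
$u{\left(H,v \right)} = -20 - 4 v + 4 H$ ($u{\left(H,v \right)} = 4 \left(-5 + H - v\right) = -20 - 4 v + 4 H$)
$F = \frac{901}{2} \approx 450.5$
$Q{\left(X \right)} = \frac{901}{2 X}$
$T{\left(N \right)} = -9 - 3 N$ ($T{\left(N \right)} = 12 + 3 \left(N + 7\right) \left(-1\right) = 12 + 3 \left(7 + N\right) \left(-1\right) = 12 + 3 \left(-7 - N\right) = 12 - \left(21 + 3 N\right) = -9 - 3 N$)
$T{\left(-31 \right)} + Q{\left(u{\left(4,-10 \right)} \right)} = \left(-9 - -93\right) + \frac{901}{2 \left(-20 - -40 + 4 \cdot 4\right)} = \left(-9 + 93\right) + \frac{901}{2 \left(-20 + 40 + 16\right)} = 84 + \frac{901}{2 \cdot 36} = 84 + \frac{901}{2} \cdot \frac{1}{36} = 84 + \frac{901}{72} = \frac{6949}{72}$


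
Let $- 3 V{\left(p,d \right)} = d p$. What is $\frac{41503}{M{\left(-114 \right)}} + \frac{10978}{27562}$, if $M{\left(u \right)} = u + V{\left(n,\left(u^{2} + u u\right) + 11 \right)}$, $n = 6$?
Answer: $- \frac{285866163}{718265720} \approx -0.39799$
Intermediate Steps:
$V{\left(p,d \right)} = - \frac{d p}{3}$
$M{\left(u \right)} = -22 + u - 4 u^{2}$ ($M{\left(u \right)} = u - \frac{1}{3} \left(\left(u^{2} + u u\right) + 11\right) 6 = u - \frac{1}{3} \left(\left(u^{2} + u^{2}\right) + 11\right) 6 = u - \frac{1}{3} \left(2 u^{2} + 11\right) 6 = u - \frac{1}{3} \left(11 + 2 u^{2}\right) 6 = u - \left(22 + 4 u^{2}\right) = -22 + u - 4 u^{2}$)
$\frac{41503}{M{\left(-114 \right)}} + \frac{10978}{27562} = \frac{41503}{-22 - 114 - 4 \left(-114\right)^{2}} + \frac{10978}{27562} = \frac{41503}{-22 - 114 - 51984} + 10978 \cdot \frac{1}{27562} = \frac{41503}{-22 - 114 - 51984} + \frac{5489}{13781} = \frac{41503}{-52120} + \frac{5489}{13781} = 41503 \left(- \frac{1}{52120}\right) + \frac{5489}{13781} = - \frac{41503}{52120} + \frac{5489}{13781} = - \frac{285866163}{718265720}$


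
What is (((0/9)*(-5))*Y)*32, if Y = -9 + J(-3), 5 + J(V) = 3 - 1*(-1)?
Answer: 0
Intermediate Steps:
J(V) = -1 (J(V) = -5 + (3 - 1*(-1)) = -5 + (3 + 1) = -5 + 4 = -1)
Y = -10 (Y = -9 - 1 = -10)
(((0/9)*(-5))*Y)*32 = (((0/9)*(-5))*(-10))*32 = (((0*(1/9))*(-5))*(-10))*32 = ((0*(-5))*(-10))*32 = (0*(-10))*32 = 0*32 = 0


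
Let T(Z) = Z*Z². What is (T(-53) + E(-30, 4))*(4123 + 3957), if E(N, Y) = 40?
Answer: -1202602960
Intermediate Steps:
T(Z) = Z³
(T(-53) + E(-30, 4))*(4123 + 3957) = ((-53)³ + 40)*(4123 + 3957) = (-148877 + 40)*8080 = -148837*8080 = -1202602960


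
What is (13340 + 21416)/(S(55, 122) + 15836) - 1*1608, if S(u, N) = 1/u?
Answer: -1398625868/870981 ≈ -1605.8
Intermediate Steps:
(13340 + 21416)/(S(55, 122) + 15836) - 1*1608 = (13340 + 21416)/(1/55 + 15836) - 1*1608 = 34756/(1/55 + 15836) - 1608 = 34756/(870981/55) - 1608 = 34756*(55/870981) - 1608 = 1911580/870981 - 1608 = -1398625868/870981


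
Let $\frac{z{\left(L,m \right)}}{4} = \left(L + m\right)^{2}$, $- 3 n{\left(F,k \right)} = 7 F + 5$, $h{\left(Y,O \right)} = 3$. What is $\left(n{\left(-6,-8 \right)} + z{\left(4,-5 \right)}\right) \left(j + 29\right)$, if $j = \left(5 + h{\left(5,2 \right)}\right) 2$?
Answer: $735$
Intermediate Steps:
$n{\left(F,k \right)} = - \frac{5}{3} - \frac{7 F}{3}$ ($n{\left(F,k \right)} = - \frac{7 F + 5}{3} = - \frac{5 + 7 F}{3} = - \frac{5}{3} - \frac{7 F}{3}$)
$j = 16$ ($j = \left(5 + 3\right) 2 = 8 \cdot 2 = 16$)
$z{\left(L,m \right)} = 4 \left(L + m\right)^{2}$
$\left(n{\left(-6,-8 \right)} + z{\left(4,-5 \right)}\right) \left(j + 29\right) = \left(\left(- \frac{5}{3} - -14\right) + 4 \left(4 - 5\right)^{2}\right) \left(16 + 29\right) = \left(\left(- \frac{5}{3} + 14\right) + 4 \left(-1\right)^{2}\right) 45 = \left(\frac{37}{3} + 4 \cdot 1\right) 45 = \left(\frac{37}{3} + 4\right) 45 = \frac{49}{3} \cdot 45 = 735$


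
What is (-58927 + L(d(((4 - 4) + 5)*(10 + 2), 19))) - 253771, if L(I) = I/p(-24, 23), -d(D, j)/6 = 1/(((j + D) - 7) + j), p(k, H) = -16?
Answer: -227644141/728 ≈ -3.1270e+5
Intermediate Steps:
d(D, j) = -6/(-7 + D + 2*j) (d(D, j) = -6/(((j + D) - 7) + j) = -6/(((D + j) - 7) + j) = -6/((-7 + D + j) + j) = -6/(-7 + D + 2*j))
L(I) = -I/16 (L(I) = I/(-16) = I*(-1/16) = -I/16)
(-58927 + L(d(((4 - 4) + 5)*(10 + 2), 19))) - 253771 = (-58927 - (-3)/(8*(-7 + ((4 - 4) + 5)*(10 + 2) + 2*19))) - 253771 = (-58927 - (-3)/(8*(-7 + (0 + 5)*12 + 38))) - 253771 = (-58927 - (-3)/(8*(-7 + 5*12 + 38))) - 253771 = (-58927 - (-3)/(8*(-7 + 60 + 38))) - 253771 = (-58927 - (-3)/(8*91)) - 253771 = (-58927 - 1/16*(-6/91)) - 253771 = (-58927 + 3/728) - 253771 = -42898853/728 - 253771 = -227644141/728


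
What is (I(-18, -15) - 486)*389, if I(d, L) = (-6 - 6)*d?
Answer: -105030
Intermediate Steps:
I(d, L) = -12*d
(I(-18, -15) - 486)*389 = (-12*(-18) - 486)*389 = (216 - 486)*389 = -270*389 = -105030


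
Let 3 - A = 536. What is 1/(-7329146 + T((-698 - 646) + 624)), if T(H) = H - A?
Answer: -1/7329333 ≈ -1.3644e-7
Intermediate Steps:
A = -533 (A = 3 - 1*536 = 3 - 536 = -533)
T(H) = 533 + H (T(H) = H - 1*(-533) = H + 533 = 533 + H)
1/(-7329146 + T((-698 - 646) + 624)) = 1/(-7329146 + (533 + ((-698 - 646) + 624))) = 1/(-7329146 + (533 + (-1344 + 624))) = 1/(-7329146 + (533 - 720)) = 1/(-7329146 - 187) = 1/(-7329333) = -1/7329333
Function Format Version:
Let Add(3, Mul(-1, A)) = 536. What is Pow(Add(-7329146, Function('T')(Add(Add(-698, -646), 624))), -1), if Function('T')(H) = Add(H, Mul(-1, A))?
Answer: Rational(-1, 7329333) ≈ -1.3644e-7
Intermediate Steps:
A = -533 (A = Add(3, Mul(-1, 536)) = Add(3, -536) = -533)
Function('T')(H) = Add(533, H) (Function('T')(H) = Add(H, Mul(-1, -533)) = Add(H, 533) = Add(533, H))
Pow(Add(-7329146, Function('T')(Add(Add(-698, -646), 624))), -1) = Pow(Add(-7329146, Add(533, Add(Add(-698, -646), 624))), -1) = Pow(Add(-7329146, Add(533, Add(-1344, 624))), -1) = Pow(Add(-7329146, Add(533, -720)), -1) = Pow(Add(-7329146, -187), -1) = Pow(-7329333, -1) = Rational(-1, 7329333)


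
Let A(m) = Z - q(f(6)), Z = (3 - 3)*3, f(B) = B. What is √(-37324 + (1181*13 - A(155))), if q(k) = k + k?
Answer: I*√21959 ≈ 148.19*I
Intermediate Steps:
Z = 0 (Z = 0*3 = 0)
q(k) = 2*k
A(m) = -12 (A(m) = 0 - 2*6 = 0 - 1*12 = 0 - 12 = -12)
√(-37324 + (1181*13 - A(155))) = √(-37324 + (1181*13 - 1*(-12))) = √(-37324 + (15353 + 12)) = √(-37324 + 15365) = √(-21959) = I*√21959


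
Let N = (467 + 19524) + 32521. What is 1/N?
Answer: 1/52512 ≈ 1.9043e-5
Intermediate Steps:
N = 52512 (N = 19991 + 32521 = 52512)
1/N = 1/52512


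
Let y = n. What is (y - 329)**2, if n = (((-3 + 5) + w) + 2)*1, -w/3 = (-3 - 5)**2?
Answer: 267289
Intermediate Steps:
w = -192 (w = -3*(-3 - 5)**2 = -3*(-8)**2 = -3*64 = -192)
n = -188 (n = (((-3 + 5) - 192) + 2)*1 = ((2 - 192) + 2)*1 = (-190 + 2)*1 = -188*1 = -188)
y = -188
(y - 329)**2 = (-188 - 329)**2 = (-517)**2 = 267289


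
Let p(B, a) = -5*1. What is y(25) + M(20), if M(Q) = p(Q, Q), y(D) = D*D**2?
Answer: 15620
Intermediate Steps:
y(D) = D**3
p(B, a) = -5
M(Q) = -5
y(25) + M(20) = 25**3 - 5 = 15625 - 5 = 15620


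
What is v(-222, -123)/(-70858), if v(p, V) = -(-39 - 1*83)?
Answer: -61/35429 ≈ -0.0017218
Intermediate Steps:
v(p, V) = 122 (v(p, V) = -(-39 - 83) = -1*(-122) = 122)
v(-222, -123)/(-70858) = 122/(-70858) = 122*(-1/70858) = -61/35429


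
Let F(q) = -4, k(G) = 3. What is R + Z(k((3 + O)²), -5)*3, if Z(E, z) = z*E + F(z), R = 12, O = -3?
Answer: -45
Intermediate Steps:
Z(E, z) = -4 + E*z (Z(E, z) = z*E - 4 = E*z - 4 = -4 + E*z)
R + Z(k((3 + O)²), -5)*3 = 12 + (-4 + 3*(-5))*3 = 12 + (-4 - 15)*3 = 12 - 19*3 = 12 - 57 = -45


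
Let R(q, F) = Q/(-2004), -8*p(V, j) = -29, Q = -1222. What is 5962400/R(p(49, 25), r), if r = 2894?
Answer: 5974324800/611 ≈ 9.7780e+6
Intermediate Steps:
p(V, j) = 29/8 (p(V, j) = -⅛*(-29) = 29/8)
R(q, F) = 611/1002 (R(q, F) = -1222/(-2004) = -1222*(-1/2004) = 611/1002)
5962400/R(p(49, 25), r) = 5962400/(611/1002) = 5962400*(1002/611) = 5974324800/611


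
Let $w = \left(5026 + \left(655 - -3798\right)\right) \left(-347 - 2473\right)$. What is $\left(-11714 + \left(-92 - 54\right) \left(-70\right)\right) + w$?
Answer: $-26732274$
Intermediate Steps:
$w = -26730780$ ($w = \left(5026 + \left(655 + 3798\right)\right) \left(-2820\right) = \left(5026 + 4453\right) \left(-2820\right) = 9479 \left(-2820\right) = -26730780$)
$\left(-11714 + \left(-92 - 54\right) \left(-70\right)\right) + w = \left(-11714 + \left(-92 - 54\right) \left(-70\right)\right) - 26730780 = \left(-11714 - -10220\right) - 26730780 = \left(-11714 + 10220\right) - 26730780 = -1494 - 26730780 = -26732274$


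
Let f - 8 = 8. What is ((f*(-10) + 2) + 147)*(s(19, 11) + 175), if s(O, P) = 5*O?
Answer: -2970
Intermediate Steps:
f = 16 (f = 8 + 8 = 16)
((f*(-10) + 2) + 147)*(s(19, 11) + 175) = ((16*(-10) + 2) + 147)*(5*19 + 175) = ((-160 + 2) + 147)*(95 + 175) = (-158 + 147)*270 = -11*270 = -2970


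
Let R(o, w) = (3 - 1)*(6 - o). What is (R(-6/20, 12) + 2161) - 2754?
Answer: -2902/5 ≈ -580.40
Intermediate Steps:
R(o, w) = 12 - 2*o (R(o, w) = 2*(6 - o) = 12 - 2*o)
(R(-6/20, 12) + 2161) - 2754 = ((12 - (-12)/20) + 2161) - 2754 = ((12 - 2*(-3/10)) + 2161) - 2754 = ((12 + ⅗) + 2161) - 2754 = (63/5 + 2161) - 2754 = 10868/5 - 2754 = -2902/5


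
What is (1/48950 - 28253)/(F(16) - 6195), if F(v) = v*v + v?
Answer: 1382984349/289930850 ≈ 4.7701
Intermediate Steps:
F(v) = v + v² (F(v) = v² + v = v + v²)
(1/48950 - 28253)/(F(16) - 6195) = (1/48950 - 28253)/(16*(1 + 16) - 6195) = (1/48950 - 28253)/(16*17 - 6195) = -1382984349/(48950*(272 - 6195)) = -1382984349/48950/(-5923) = -1382984349/48950*(-1/5923) = 1382984349/289930850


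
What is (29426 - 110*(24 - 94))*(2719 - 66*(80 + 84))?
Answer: -300906230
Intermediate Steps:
(29426 - 110*(24 - 94))*(2719 - 66*(80 + 84)) = (29426 - 110*(-70))*(2719 - 66*164) = (29426 + 7700)*(2719 - 10824) = 37126*(-8105) = -300906230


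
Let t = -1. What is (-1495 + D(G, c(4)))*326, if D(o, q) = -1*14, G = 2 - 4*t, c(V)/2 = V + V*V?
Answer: -491934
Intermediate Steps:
c(V) = 2*V + 2*V² (c(V) = 2*(V + V*V) = 2*(V + V²) = 2*V + 2*V²)
G = 6 (G = 2 - 4*(-1) = 2 + 4 = 6)
D(o, q) = -14
(-1495 + D(G, c(4)))*326 = (-1495 - 14)*326 = -1509*326 = -491934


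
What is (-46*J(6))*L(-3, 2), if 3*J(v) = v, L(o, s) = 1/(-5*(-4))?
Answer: -23/5 ≈ -4.6000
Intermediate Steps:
L(o, s) = 1/20
J(v) = v/3
(-46*J(6))*L(-3, 2) = -46*6/3*(1/20) = -46*2*(1/20) = -92*1/20 = -23/5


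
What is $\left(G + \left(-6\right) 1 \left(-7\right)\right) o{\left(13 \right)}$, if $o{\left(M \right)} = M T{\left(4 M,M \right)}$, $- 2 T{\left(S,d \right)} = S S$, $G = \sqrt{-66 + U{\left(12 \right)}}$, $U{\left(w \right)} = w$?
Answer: $-738192 - 52728 i \sqrt{6} \approx -7.3819 \cdot 10^{5} - 1.2916 \cdot 10^{5} i$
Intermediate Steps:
$G = 3 i \sqrt{6}$ ($G = \sqrt{-66 + 12} = \sqrt{-54} = 3 i \sqrt{6} \approx 7.3485 i$)
$T{\left(S,d \right)} = - \frac{S^{2}}{2}$ ($T{\left(S,d \right)} = - \frac{S S}{2} = - \frac{S^{2}}{2}$)
$o{\left(M \right)} = - 8 M^{3}$ ($o{\left(M \right)} = M \left(- \frac{\left(4 M\right)^{2}}{2}\right) = M \left(- \frac{16 M^{2}}{2}\right) = M \left(- 8 M^{2}\right) = - 8 M^{3}$)
$\left(G + \left(-6\right) 1 \left(-7\right)\right) o{\left(13 \right)} = \left(3 i \sqrt{6} + \left(-6\right) 1 \left(-7\right)\right) \left(- 8 \cdot 13^{3}\right) = \left(3 i \sqrt{6} - -42\right) \left(\left(-8\right) 2197\right) = \left(3 i \sqrt{6} + 42\right) \left(-17576\right) = \left(42 + 3 i \sqrt{6}\right) \left(-17576\right) = -738192 - 52728 i \sqrt{6}$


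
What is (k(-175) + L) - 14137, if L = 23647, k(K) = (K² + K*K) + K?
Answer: 70585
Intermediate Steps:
k(K) = K + 2*K² (k(K) = (K² + K²) + K = 2*K² + K = K + 2*K²)
(k(-175) + L) - 14137 = (-175*(1 + 2*(-175)) + 23647) - 14137 = (-175*(1 - 350) + 23647) - 14137 = (-175*(-349) + 23647) - 14137 = (61075 + 23647) - 14137 = 84722 - 14137 = 70585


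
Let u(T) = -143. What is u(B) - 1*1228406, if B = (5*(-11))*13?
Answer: -1228549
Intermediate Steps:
B = -715 (B = -55*13 = -715)
u(B) - 1*1228406 = -143 - 1*1228406 = -143 - 1228406 = -1228549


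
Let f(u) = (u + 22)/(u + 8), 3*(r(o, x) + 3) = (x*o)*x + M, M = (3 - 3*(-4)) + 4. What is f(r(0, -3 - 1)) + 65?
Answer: 1143/17 ≈ 67.235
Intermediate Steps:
M = 19 (M = (3 + 12) + 4 = 15 + 4 = 19)
r(o, x) = 10/3 + o*x²/3 (r(o, x) = -3 + ((x*o)*x + 19)/3 = -3 + ((o*x)*x + 19)/3 = -3 + (o*x² + 19)/3 = -3 + (19 + o*x²)/3 = -3 + (19/3 + o*x²/3) = 10/3 + o*x²/3)
f(u) = (22 + u)/(8 + u)
f(r(0, -3 - 1)) + 65 = (22 + (10/3 + (⅓)*0*(-3 - 1)²))/(8 + (10/3 + (⅓)*0*(-3 - 1)²)) + 65 = (22 + (10/3 + (⅓)*0*(-4)²))/(8 + (10/3 + (⅓)*0*(-4)²)) + 65 = (22 + (10/3 + (⅓)*0*16))/(8 + (10/3 + (⅓)*0*16)) + 65 = (22 + (10/3 + 0))/(8 + (10/3 + 0)) + 65 = (22 + 10/3)/(8 + 10/3) + 65 = (76/3)/(34/3) + 65 = (3/34)*(76/3) + 65 = 38/17 + 65 = 1143/17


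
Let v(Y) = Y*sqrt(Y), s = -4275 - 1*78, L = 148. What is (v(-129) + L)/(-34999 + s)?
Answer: -37/9838 + 129*I*sqrt(129)/39352 ≈ -0.0037609 + 0.037232*I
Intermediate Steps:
s = -4353 (s = -4275 - 78 = -4353)
v(Y) = Y**(3/2)
(v(-129) + L)/(-34999 + s) = ((-129)**(3/2) + 148)/(-34999 - 4353) = (-129*I*sqrt(129) + 148)/(-39352) = (148 - 129*I*sqrt(129))*(-1/39352) = -37/9838 + 129*I*sqrt(129)/39352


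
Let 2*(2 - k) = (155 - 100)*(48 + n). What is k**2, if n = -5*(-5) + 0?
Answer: 16088121/4 ≈ 4.0220e+6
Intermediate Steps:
n = 25 (n = 25 + 0 = 25)
k = -4011/2 (k = 2 - (155 - 100)*(48 + 25)/2 = 2 - 55*73/2 = 2 - 1/2*4015 = 2 - 4015/2 = -4011/2 ≈ -2005.5)
k**2 = (-4011/2)**2 = 16088121/4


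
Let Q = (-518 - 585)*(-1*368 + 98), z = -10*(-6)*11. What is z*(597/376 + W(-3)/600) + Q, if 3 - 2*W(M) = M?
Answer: 70232388/235 ≈ 2.9886e+5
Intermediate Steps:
W(M) = 3/2 - M/2
z = 660 (z = 60*11 = 660)
Q = 297810 (Q = -1103*(-368 + 98) = -1103*(-270) = 297810)
z*(597/376 + W(-3)/600) + Q = 660*(597/376 + (3/2 - 1/2*(-3))/600) + 297810 = 660*(597*(1/376) + (3/2 + 3/2)*(1/600)) + 297810 = 660*(597/376 + 3*(1/600)) + 297810 = 660*(597/376 + 1/200) + 297810 = 660*(3743/2350) + 297810 = 247038/235 + 297810 = 70232388/235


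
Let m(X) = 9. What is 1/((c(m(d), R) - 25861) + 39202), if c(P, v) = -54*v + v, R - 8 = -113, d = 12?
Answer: 1/18906 ≈ 5.2893e-5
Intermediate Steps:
R = -105 (R = 8 - 113 = -105)
c(P, v) = -53*v
1/((c(m(d), R) - 25861) + 39202) = 1/((-53*(-105) - 25861) + 39202) = 1/((5565 - 25861) + 39202) = 1/(-20296 + 39202) = 1/18906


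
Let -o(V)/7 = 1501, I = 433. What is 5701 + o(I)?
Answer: -4806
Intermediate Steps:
o(V) = -10507 (o(V) = -7*1501 = -10507)
5701 + o(I) = 5701 - 10507 = -4806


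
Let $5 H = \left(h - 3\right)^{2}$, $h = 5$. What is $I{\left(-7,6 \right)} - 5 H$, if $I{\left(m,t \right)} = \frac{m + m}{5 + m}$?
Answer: $3$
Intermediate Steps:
$I{\left(m,t \right)} = \frac{2 m}{5 + m}$
$H = \frac{4}{5}$ ($H = \frac{\left(5 - 3\right)^{2}}{5} = \frac{2^{2}}{5} = \frac{1}{5} \cdot 4 = \frac{4}{5} \approx 0.8$)
$I{\left(-7,6 \right)} - 5 H = 2 \left(-7\right) \frac{1}{5 - 7} - 4 = 2 \left(-7\right) \frac{1}{-2} - 4 = 2 \left(-7\right) \left(- \frac{1}{2}\right) - 4 = 7 - 4 = 3$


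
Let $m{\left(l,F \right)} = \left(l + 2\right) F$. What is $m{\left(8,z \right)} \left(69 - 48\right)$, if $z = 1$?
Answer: $210$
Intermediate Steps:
$m{\left(l,F \right)} = F \left(2 + l\right)$ ($m{\left(l,F \right)} = \left(2 + l\right) F = F \left(2 + l\right)$)
$m{\left(8,z \right)} \left(69 - 48\right) = 1 \left(2 + 8\right) \left(69 - 48\right) = 1 \cdot 10 \cdot 21 = 10 \cdot 21 = 210$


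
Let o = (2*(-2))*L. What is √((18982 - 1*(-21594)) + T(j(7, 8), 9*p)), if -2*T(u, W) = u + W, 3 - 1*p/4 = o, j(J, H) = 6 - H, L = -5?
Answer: √40883 ≈ 202.20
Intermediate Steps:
o = 20 (o = (2*(-2))*(-5) = -4*(-5) = 20)
p = -68 (p = 12 - 4*20 = 12 - 80 = -68)
T(u, W) = -W/2 - u/2 (T(u, W) = -(u + W)/2 = -(W + u)/2 = -W/2 - u/2)
√((18982 - 1*(-21594)) + T(j(7, 8), 9*p)) = √((18982 - 1*(-21594)) + (-9*(-68)/2 - (6 - 1*8)/2)) = √((18982 + 21594) + (-½*(-612) - (6 - 8)/2)) = √(40576 + (306 - ½*(-2))) = √(40576 + (306 + 1)) = √(40576 + 307) = √40883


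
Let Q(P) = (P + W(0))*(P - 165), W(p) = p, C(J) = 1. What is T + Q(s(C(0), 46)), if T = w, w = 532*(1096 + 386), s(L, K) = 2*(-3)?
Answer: 789450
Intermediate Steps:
s(L, K) = -6
w = 788424 (w = 532*1482 = 788424)
Q(P) = P*(-165 + P) (Q(P) = (P + 0)*(P - 165) = P*(-165 + P))
T = 788424
T + Q(s(C(0), 46)) = 788424 - 6*(-165 - 6) = 788424 - 6*(-171) = 788424 + 1026 = 789450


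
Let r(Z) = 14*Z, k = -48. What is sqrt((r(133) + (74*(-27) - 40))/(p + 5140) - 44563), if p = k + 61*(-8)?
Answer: I*sqrt(59037157607)/1151 ≈ 211.1*I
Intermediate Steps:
p = -536 (p = -48 + 61*(-8) = -48 - 488 = -536)
sqrt((r(133) + (74*(-27) - 40))/(p + 5140) - 44563) = sqrt((14*133 + (74*(-27) - 40))/(-536 + 5140) - 44563) = sqrt((1862 + (-1998 - 40))/4604 - 44563) = sqrt((1862 - 2038)*(1/4604) - 44563) = sqrt(-176*1/4604 - 44563) = sqrt(-44/1151 - 44563) = sqrt(-51292057/1151) = I*sqrt(59037157607)/1151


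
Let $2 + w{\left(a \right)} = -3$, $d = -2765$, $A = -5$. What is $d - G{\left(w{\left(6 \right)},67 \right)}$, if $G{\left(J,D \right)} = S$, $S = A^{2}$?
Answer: $-2790$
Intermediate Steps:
$w{\left(a \right)} = -5$ ($w{\left(a \right)} = -2 - 3 = -5$)
$S = 25$ ($S = \left(-5\right)^{2} = 25$)
$G{\left(J,D \right)} = 25$
$d - G{\left(w{\left(6 \right)},67 \right)} = -2765 - 25 = -2790$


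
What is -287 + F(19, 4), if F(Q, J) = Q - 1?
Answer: -269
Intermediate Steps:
F(Q, J) = -1 + Q
-287 + F(19, 4) = -287 + (-1 + 19) = -287 + 18 = -269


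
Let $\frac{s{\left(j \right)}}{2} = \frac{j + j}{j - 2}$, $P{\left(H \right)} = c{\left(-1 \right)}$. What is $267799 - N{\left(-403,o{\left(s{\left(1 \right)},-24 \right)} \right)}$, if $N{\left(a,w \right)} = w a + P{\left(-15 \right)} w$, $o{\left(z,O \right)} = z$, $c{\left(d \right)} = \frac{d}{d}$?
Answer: $266191$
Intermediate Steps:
$c{\left(d \right)} = 1$
$P{\left(H \right)} = 1$
$s{\left(j \right)} = \frac{4 j}{-2 + j}$ ($s{\left(j \right)} = 2 \frac{j + j}{j - 2} = 2 \frac{2 j}{-2 + j} = \frac{4 j}{-2 + j}$)
$N{\left(a,w \right)} = w + a w$ ($N{\left(a,w \right)} = w a + 1 w = a w + w = w + a w$)
$267799 - N{\left(-403,o{\left(s{\left(1 \right)},-24 \right)} \right)} = 267799 - 4 \cdot 1 \frac{1}{-2 + 1} \left(1 - 403\right) = 267799 - 4 \cdot 1 \frac{1}{-1} \left(-402\right) = 267799 - 4 \cdot 1 \left(-1\right) \left(-402\right) = 267799 - \left(-4\right) \left(-402\right) = 267799 - 1608 = 266191$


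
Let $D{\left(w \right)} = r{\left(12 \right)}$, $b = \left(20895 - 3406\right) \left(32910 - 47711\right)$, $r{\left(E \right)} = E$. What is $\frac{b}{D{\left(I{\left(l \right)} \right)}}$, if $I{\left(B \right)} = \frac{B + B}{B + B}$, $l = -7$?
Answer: $- \frac{258854689}{12} \approx -2.1571 \cdot 10^{7}$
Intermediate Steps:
$I{\left(B \right)} = 1$ ($I{\left(B \right)} = \frac{2 B}{2 B} = 2 B \frac{1}{2 B} = 1$)
$b = -258854689$ ($b = 17489 \left(-14801\right) = -258854689$)
$D{\left(w \right)} = 12$
$\frac{b}{D{\left(I{\left(l \right)} \right)}} = - \frac{258854689}{12}$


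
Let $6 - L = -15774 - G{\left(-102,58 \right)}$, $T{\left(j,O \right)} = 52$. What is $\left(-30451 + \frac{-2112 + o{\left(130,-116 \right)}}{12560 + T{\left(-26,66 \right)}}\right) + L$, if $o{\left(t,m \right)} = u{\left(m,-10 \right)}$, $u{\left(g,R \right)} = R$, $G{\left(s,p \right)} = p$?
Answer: $- \frac{92150639}{6306} \approx -14613.0$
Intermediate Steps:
$o{\left(t,m \right)} = -10$
$L = 15838$ ($L = 6 - \left(-15774 - 58\right) = 6 - -15832 = 6 + 15832 = 15838$)
$\left(-30451 + \frac{-2112 + o{\left(130,-116 \right)}}{12560 + T{\left(-26,66 \right)}}\right) + L = \left(-30451 + \frac{-2112 - 10}{12560 + 52}\right) + 15838 = \left(-30451 - \frac{2122}{12612}\right) + 15838 = \left(-30451 - \frac{1061}{6306}\right) + 15838 = - \frac{192025067}{6306} + 15838 = - \frac{92150639}{6306}$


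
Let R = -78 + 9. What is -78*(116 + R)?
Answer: -3666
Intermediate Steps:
R = -69
-78*(116 + R) = -78*(116 - 69) = -78*47 = -3666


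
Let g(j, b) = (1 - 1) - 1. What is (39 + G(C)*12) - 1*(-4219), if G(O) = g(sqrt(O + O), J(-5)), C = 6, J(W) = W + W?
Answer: 4246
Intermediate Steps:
J(W) = 2*W
g(j, b) = -1 (g(j, b) = 0 - 1 = -1)
G(O) = -1
(39 + G(C)*12) - 1*(-4219) = (39 - 1*12) - 1*(-4219) = (39 - 12) + 4219 = 27 + 4219 = 4246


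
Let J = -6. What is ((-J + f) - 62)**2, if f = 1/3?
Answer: 27889/9 ≈ 3098.8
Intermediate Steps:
f = 1/3 ≈ 0.33333
((-J + f) - 62)**2 = ((-1*(-6) + 1/3) - 62)**2 = ((6 + 1/3) - 62)**2 = (19/3 - 62)**2 = (-167/3)**2 = 27889/9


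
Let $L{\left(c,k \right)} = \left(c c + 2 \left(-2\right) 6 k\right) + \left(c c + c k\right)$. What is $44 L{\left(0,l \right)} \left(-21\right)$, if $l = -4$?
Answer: $-88704$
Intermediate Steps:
$L{\left(c,k \right)} = - 24 k + 2 c^{2} + c k$ ($L{\left(c,k \right)} = \left(c^{2} + \left(-4\right) 6 k\right) + \left(c^{2} + c k\right) = \left(c^{2} - 24 k\right) + \left(c^{2} + c k\right) = - 24 k + 2 c^{2} + c k$)
$44 L{\left(0,l \right)} \left(-21\right) = 44 \left(\left(-24\right) \left(-4\right) + 2 \cdot 0^{2} + 0 \left(-4\right)\right) \left(-21\right) = 44 \left(96 + 2 \cdot 0 + 0\right) \left(-21\right) = 44 \left(96 + 0 + 0\right) \left(-21\right) = 44 \cdot 96 \left(-21\right) = 4224 \left(-21\right) = -88704$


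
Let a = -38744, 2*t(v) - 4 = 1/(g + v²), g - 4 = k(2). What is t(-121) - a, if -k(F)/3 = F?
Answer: 1134405389/29278 ≈ 38746.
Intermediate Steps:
k(F) = -3*F
g = -2 (g = 4 - 3*2 = 4 - 6 = -2)
t(v) = 2 + 1/(2*(-2 + v²))
t(-121) - a = (-7 + 4*(-121)²)/(2*(-2 + (-121)²)) - 1*(-38744) = (-7 + 4*14641)/(2*(-2 + 14641)) + 38744 = (½)*(-7 + 58564)/14639 + 38744 = (½)*(1/14639)*58557 + 38744 = 58557/29278 + 38744 = 1134405389/29278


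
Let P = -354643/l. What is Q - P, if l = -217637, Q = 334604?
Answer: 72821856105/217637 ≈ 3.3460e+5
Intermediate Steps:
P = 354643/217637 (P = -354643/(-217637) = -354643*(-1/217637) = 354643/217637 ≈ 1.6295)
Q - P = 334604 - 1*354643/217637 = 334604 - 354643/217637 = 72821856105/217637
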